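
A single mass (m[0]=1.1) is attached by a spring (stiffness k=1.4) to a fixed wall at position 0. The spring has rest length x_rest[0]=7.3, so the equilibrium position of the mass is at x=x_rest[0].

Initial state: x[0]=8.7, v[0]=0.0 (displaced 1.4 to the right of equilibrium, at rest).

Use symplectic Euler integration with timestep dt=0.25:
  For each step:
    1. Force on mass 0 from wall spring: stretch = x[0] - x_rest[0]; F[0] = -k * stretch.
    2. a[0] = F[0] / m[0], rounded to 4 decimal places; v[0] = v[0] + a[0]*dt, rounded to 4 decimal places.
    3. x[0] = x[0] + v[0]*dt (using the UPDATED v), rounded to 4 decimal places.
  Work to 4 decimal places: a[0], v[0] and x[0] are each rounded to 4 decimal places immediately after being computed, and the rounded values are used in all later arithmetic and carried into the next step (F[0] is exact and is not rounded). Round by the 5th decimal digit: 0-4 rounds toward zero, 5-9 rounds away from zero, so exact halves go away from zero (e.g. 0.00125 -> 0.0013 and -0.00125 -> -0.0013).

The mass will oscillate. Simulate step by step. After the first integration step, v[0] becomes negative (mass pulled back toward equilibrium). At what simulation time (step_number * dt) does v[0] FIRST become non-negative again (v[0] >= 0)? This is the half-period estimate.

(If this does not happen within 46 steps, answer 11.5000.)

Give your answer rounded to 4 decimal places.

Answer: 3.0000

Derivation:
Step 0: x=[8.7000] v=[0.0000]
Step 1: x=[8.5886] v=[-0.4455]
Step 2: x=[8.3747] v=[-0.8555]
Step 3: x=[8.0753] v=[-1.1975]
Step 4: x=[7.7143] v=[-1.4442]
Step 5: x=[7.3203] v=[-1.5760]
Step 6: x=[6.9247] v=[-1.5825]
Step 7: x=[6.5589] v=[-1.4631]
Step 8: x=[6.2521] v=[-1.2273]
Step 9: x=[6.0286] v=[-0.8939]
Step 10: x=[5.9063] v=[-0.4894]
Step 11: x=[5.8948] v=[-0.0460]
Step 12: x=[5.9951] v=[0.4011]
First v>=0 after going negative at step 12, time=3.0000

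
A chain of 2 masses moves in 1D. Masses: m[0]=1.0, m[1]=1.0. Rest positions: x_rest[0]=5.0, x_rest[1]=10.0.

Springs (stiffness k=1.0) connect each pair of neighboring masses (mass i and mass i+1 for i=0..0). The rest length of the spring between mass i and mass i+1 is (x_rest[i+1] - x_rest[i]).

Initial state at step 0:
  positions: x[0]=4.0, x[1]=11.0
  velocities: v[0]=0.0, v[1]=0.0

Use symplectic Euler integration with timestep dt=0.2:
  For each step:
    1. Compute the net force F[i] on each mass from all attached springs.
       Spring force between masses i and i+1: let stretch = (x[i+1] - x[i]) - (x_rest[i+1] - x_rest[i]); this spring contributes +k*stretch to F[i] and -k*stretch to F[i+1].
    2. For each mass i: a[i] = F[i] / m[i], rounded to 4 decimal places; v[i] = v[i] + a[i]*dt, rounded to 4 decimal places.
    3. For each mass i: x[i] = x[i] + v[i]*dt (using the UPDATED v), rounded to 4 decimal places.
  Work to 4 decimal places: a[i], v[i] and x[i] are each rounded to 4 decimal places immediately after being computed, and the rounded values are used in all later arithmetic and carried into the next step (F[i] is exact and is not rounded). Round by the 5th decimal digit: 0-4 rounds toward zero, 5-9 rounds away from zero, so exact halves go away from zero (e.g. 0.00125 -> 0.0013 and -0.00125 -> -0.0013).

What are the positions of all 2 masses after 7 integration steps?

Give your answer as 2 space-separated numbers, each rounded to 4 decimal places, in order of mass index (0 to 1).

Step 0: x=[4.0000 11.0000] v=[0.0000 0.0000]
Step 1: x=[4.0800 10.9200] v=[0.4000 -0.4000]
Step 2: x=[4.2336 10.7664] v=[0.7680 -0.7680]
Step 3: x=[4.4485 10.5515] v=[1.0746 -1.0746]
Step 4: x=[4.7075 10.2925] v=[1.2952 -1.2952]
Step 5: x=[4.9899 10.0101] v=[1.4122 -1.4122]
Step 6: x=[5.2731 9.7269] v=[1.4162 -1.4162]
Step 7: x=[5.5345 9.4655] v=[1.3070 -1.3070]

Answer: 5.5345 9.4655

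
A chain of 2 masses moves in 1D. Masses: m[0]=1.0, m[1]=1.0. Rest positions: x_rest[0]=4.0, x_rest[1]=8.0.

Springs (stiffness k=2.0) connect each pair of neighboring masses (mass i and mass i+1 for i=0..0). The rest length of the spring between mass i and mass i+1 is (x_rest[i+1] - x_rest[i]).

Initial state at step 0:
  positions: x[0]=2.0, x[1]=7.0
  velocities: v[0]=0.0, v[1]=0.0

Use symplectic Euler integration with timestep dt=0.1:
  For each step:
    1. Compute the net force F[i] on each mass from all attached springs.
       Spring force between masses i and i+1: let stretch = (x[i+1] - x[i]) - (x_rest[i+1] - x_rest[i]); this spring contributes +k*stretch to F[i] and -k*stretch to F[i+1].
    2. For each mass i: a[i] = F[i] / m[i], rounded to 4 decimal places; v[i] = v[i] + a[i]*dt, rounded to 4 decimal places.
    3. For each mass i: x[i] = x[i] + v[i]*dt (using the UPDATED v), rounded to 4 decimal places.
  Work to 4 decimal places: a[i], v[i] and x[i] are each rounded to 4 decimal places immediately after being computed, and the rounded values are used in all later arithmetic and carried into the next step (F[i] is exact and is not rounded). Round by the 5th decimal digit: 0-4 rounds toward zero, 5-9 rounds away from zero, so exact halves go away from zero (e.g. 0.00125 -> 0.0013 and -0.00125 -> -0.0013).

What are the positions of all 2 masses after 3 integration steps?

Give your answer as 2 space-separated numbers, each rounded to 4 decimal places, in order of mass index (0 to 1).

Step 0: x=[2.0000 7.0000] v=[0.0000 0.0000]
Step 1: x=[2.0200 6.9800] v=[0.2000 -0.2000]
Step 2: x=[2.0592 6.9408] v=[0.3920 -0.3920]
Step 3: x=[2.1160 6.8840] v=[0.5683 -0.5683]

Answer: 2.1160 6.8840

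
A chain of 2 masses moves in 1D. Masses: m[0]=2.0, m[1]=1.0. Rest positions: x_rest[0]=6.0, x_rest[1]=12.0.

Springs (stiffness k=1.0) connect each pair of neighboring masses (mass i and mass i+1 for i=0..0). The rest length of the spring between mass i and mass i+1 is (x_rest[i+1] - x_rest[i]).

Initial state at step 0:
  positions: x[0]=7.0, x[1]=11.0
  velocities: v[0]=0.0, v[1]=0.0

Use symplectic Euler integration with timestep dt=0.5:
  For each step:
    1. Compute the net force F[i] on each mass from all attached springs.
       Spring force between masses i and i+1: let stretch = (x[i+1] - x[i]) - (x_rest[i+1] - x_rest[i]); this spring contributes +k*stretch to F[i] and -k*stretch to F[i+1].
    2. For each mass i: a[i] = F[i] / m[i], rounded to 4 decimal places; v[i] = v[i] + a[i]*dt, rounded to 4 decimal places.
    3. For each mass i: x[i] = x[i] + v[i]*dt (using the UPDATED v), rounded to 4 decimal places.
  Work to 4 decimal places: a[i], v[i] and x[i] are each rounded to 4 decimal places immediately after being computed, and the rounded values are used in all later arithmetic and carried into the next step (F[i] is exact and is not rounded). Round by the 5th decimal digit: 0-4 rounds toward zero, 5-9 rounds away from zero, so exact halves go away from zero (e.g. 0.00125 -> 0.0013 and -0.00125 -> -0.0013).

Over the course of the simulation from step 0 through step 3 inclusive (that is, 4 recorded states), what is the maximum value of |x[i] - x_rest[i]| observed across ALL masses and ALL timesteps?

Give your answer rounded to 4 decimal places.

Step 0: x=[7.0000 11.0000] v=[0.0000 0.0000]
Step 1: x=[6.7500 11.5000] v=[-0.5000 1.0000]
Step 2: x=[6.3438 12.3125] v=[-0.8125 1.6250]
Step 3: x=[5.9336 13.1329] v=[-0.8204 1.6407]
Max displacement = 1.1329

Answer: 1.1329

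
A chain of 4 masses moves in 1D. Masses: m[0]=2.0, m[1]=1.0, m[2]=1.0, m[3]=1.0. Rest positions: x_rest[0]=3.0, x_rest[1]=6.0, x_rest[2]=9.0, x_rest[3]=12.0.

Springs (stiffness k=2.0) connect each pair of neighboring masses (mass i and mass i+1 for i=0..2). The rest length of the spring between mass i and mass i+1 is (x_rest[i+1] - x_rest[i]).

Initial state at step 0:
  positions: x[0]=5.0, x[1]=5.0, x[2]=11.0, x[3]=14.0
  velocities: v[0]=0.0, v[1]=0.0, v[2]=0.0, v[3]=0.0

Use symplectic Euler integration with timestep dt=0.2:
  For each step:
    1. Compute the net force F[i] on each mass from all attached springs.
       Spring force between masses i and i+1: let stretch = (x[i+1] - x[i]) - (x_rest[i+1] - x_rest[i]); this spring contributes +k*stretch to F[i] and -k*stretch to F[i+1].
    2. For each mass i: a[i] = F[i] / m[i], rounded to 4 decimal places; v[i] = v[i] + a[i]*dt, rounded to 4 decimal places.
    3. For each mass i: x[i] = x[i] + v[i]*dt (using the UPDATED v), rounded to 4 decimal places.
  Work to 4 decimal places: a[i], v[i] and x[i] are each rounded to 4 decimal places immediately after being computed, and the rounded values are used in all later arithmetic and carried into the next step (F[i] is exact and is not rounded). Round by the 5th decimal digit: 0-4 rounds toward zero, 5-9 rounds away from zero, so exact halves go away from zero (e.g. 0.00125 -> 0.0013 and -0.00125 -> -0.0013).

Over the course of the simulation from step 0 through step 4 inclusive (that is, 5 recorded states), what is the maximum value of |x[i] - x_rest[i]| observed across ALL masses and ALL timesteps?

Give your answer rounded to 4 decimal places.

Answer: 2.3846

Derivation:
Step 0: x=[5.0000 5.0000 11.0000 14.0000] v=[0.0000 0.0000 0.0000 0.0000]
Step 1: x=[4.8800 5.4800 10.7600 14.0000] v=[-0.6000 2.4000 -1.2000 0.0000]
Step 2: x=[4.6640 6.3344 10.3568 13.9808] v=[-1.0800 4.2720 -2.0160 -0.0960]
Step 3: x=[4.3948 7.3770 9.9217 13.9117] v=[-1.3459 5.2128 -2.1754 -0.3456]
Step 4: x=[4.1249 8.3846 9.6022 13.7634] v=[-1.3495 5.0378 -1.5973 -0.7416]
Max displacement = 2.3846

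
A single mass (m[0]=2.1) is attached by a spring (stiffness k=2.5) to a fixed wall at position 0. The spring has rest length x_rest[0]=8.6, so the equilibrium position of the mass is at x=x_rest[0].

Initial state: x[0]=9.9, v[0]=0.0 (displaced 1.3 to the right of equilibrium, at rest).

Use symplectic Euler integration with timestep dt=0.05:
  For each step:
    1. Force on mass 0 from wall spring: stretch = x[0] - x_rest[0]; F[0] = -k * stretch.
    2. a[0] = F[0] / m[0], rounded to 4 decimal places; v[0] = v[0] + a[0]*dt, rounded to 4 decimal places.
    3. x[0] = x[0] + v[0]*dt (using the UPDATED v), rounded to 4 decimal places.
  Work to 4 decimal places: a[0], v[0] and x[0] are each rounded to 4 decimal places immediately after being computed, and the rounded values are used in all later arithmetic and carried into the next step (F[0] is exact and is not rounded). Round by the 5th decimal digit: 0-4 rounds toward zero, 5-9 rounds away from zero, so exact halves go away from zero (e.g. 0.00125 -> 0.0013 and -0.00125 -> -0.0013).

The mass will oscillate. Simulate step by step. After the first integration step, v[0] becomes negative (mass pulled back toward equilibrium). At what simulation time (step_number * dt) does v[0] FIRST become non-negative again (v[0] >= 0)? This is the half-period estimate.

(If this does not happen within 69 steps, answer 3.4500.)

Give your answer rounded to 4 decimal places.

Answer: 2.9000

Derivation:
Step 0: x=[9.9000] v=[0.0000]
Step 1: x=[9.8961] v=[-0.0774]
Step 2: x=[9.8884] v=[-0.1546]
Step 3: x=[9.8768] v=[-0.2313]
Step 4: x=[9.8614] v=[-0.3073]
Step 5: x=[9.8423] v=[-0.3824]
Step 6: x=[9.8195] v=[-0.4563]
Step 7: x=[9.7931] v=[-0.5289]
Step 8: x=[9.7631] v=[-0.5999]
Step 9: x=[9.7296] v=[-0.6691]
Step 10: x=[9.6928] v=[-0.7363]
Step 11: x=[9.6527] v=[-0.8014]
Step 12: x=[9.6095] v=[-0.8641]
Step 13: x=[9.5633] v=[-0.9242]
Step 14: x=[9.5142] v=[-0.9815]
Step 15: x=[9.4624] v=[-1.0359]
Step 16: x=[9.4080] v=[-1.0872]
Step 17: x=[9.3512] v=[-1.1353]
Step 18: x=[9.2922] v=[-1.1800]
Step 19: x=[9.2311] v=[-1.2212]
Step 20: x=[9.1682] v=[-1.2588]
Step 21: x=[9.1036] v=[-1.2926]
Step 22: x=[9.0375] v=[-1.3226]
Step 23: x=[8.9701] v=[-1.3486]
Step 24: x=[8.9016] v=[-1.3706]
Step 25: x=[8.8322] v=[-1.3886]
Step 26: x=[8.7621] v=[-1.4024]
Step 27: x=[8.6915] v=[-1.4121]
Step 28: x=[8.6206] v=[-1.4175]
Step 29: x=[8.5497] v=[-1.4187]
Step 30: x=[8.4789] v=[-1.4157]
Step 31: x=[8.4085] v=[-1.4085]
Step 32: x=[8.3386] v=[-1.3971]
Step 33: x=[8.2695] v=[-1.3815]
Step 34: x=[8.2014] v=[-1.3618]
Step 35: x=[8.1345] v=[-1.3381]
Step 36: x=[8.0690] v=[-1.3104]
Step 37: x=[8.0051] v=[-1.2788]
Step 38: x=[7.9429] v=[-1.2434]
Step 39: x=[7.8827] v=[-1.2043]
Step 40: x=[7.8246] v=[-1.1616]
Step 41: x=[7.7688] v=[-1.1154]
Step 42: x=[7.7155] v=[-1.0659]
Step 43: x=[7.6648] v=[-1.0133]
Step 44: x=[7.6169] v=[-0.9576]
Step 45: x=[7.5719] v=[-0.8991]
Step 46: x=[7.5300] v=[-0.8379]
Step 47: x=[7.4913] v=[-0.7742]
Step 48: x=[7.4559] v=[-0.7082]
Step 49: x=[7.4239] v=[-0.6401]
Step 50: x=[7.3954] v=[-0.5701]
Step 51: x=[7.3705] v=[-0.4984]
Step 52: x=[7.3492] v=[-0.4252]
Step 53: x=[7.3317] v=[-0.3508]
Step 54: x=[7.3179] v=[-0.2753]
Step 55: x=[7.3080] v=[-0.1990]
Step 56: x=[7.3019] v=[-0.1221]
Step 57: x=[7.2997] v=[-0.0448]
Step 58: x=[7.3013] v=[0.0326]
First v>=0 after going negative at step 58, time=2.9000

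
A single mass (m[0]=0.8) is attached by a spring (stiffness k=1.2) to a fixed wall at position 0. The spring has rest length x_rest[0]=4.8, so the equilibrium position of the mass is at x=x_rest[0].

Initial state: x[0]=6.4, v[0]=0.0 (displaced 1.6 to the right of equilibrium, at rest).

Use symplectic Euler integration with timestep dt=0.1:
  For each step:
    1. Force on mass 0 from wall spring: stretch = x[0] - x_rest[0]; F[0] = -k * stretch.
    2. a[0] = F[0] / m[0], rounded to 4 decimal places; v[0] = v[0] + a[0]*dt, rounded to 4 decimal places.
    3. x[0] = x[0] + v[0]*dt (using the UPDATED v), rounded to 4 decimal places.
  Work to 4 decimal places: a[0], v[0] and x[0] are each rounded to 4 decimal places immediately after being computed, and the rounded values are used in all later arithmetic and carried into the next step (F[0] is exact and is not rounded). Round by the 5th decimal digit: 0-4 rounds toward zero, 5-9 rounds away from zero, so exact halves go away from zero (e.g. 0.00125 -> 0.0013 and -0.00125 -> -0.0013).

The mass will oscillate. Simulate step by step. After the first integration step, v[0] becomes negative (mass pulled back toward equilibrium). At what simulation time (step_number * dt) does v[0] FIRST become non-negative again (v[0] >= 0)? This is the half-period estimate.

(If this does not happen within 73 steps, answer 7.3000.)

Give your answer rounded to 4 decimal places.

Step 0: x=[6.4000] v=[0.0000]
Step 1: x=[6.3760] v=[-0.2400]
Step 2: x=[6.3284] v=[-0.4764]
Step 3: x=[6.2578] v=[-0.7057]
Step 4: x=[6.1654] v=[-0.9244]
Step 5: x=[6.0525] v=[-1.1292]
Step 6: x=[5.9208] v=[-1.3171]
Step 7: x=[5.7723] v=[-1.4852]
Step 8: x=[5.6092] v=[-1.6311]
Step 9: x=[5.4340] v=[-1.7525]
Step 10: x=[5.2492] v=[-1.8476]
Step 11: x=[5.0577] v=[-1.9150]
Step 12: x=[4.8623] v=[-1.9537]
Step 13: x=[4.6660] v=[-1.9631]
Step 14: x=[4.4717] v=[-1.9430]
Step 15: x=[4.2823] v=[-1.8938]
Step 16: x=[4.1007] v=[-1.8161]
Step 17: x=[3.9296] v=[-1.7112]
Step 18: x=[3.7715] v=[-1.5806]
Step 19: x=[3.6289] v=[-1.4263]
Step 20: x=[3.5038] v=[-1.2506]
Step 21: x=[3.3982] v=[-1.0562]
Step 22: x=[3.3136] v=[-0.8459]
Step 23: x=[3.2513] v=[-0.6229]
Step 24: x=[3.2122] v=[-0.3906]
Step 25: x=[3.1970] v=[-0.1524]
Step 26: x=[3.2058] v=[0.0881]
First v>=0 after going negative at step 26, time=2.6000

Answer: 2.6000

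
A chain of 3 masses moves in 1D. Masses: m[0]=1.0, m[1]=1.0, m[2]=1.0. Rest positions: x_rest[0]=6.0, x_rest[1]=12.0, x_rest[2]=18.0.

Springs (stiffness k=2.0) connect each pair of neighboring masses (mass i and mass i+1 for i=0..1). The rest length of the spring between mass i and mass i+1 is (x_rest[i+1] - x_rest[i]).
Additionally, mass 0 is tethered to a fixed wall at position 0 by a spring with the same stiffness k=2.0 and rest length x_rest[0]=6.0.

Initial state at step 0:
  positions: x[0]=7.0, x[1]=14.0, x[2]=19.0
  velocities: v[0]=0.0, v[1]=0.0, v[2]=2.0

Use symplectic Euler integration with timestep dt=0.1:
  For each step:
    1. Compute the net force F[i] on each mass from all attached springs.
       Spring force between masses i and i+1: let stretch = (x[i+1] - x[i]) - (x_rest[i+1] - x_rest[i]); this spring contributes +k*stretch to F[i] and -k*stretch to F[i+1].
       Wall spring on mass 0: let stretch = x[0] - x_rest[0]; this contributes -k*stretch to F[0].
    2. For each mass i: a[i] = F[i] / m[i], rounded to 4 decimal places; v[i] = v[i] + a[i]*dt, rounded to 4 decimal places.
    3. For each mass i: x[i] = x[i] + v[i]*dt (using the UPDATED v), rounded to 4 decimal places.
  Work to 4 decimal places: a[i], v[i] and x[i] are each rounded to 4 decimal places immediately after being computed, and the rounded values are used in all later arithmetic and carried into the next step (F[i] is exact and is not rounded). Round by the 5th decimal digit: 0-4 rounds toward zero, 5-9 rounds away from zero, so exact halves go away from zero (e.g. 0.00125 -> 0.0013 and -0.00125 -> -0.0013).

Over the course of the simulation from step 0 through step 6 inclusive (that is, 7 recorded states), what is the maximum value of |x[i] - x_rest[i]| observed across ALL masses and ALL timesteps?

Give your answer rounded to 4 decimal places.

Step 0: x=[7.0000 14.0000 19.0000] v=[0.0000 0.0000 2.0000]
Step 1: x=[7.0000 13.9600 19.2200] v=[0.0000 -0.4000 2.2000]
Step 2: x=[6.9992 13.8860 19.4548] v=[-0.0080 -0.7400 2.3480]
Step 3: x=[6.9962 13.7856 19.6982] v=[-0.0305 -1.0036 2.4342]
Step 4: x=[6.9890 13.6677 19.9434] v=[-0.0719 -1.1790 2.4517]
Step 5: x=[6.9756 13.5417 20.1831] v=[-0.1340 -1.2596 2.3966]
Step 6: x=[6.9540 13.4173 20.4099] v=[-0.2159 -1.2445 2.2683]
Max displacement = 2.4099

Answer: 2.4099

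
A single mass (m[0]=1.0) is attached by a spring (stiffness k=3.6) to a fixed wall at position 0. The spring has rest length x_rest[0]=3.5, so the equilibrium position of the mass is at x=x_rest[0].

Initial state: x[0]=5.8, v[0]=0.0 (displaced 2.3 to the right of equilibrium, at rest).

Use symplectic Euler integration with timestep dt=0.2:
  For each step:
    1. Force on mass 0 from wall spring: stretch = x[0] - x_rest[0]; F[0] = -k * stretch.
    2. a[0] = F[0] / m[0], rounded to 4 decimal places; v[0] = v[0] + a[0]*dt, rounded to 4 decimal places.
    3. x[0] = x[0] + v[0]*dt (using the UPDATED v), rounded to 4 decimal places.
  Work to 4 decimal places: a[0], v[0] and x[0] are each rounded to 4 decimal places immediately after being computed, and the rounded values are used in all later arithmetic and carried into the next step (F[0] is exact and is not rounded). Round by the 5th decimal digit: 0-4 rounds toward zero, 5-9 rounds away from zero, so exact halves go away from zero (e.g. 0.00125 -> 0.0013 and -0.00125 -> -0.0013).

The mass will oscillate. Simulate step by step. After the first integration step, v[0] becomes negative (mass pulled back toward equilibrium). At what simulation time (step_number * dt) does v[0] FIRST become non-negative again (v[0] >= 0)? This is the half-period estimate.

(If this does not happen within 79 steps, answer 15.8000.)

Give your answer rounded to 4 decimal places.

Answer: 1.8000

Derivation:
Step 0: x=[5.8000] v=[0.0000]
Step 1: x=[5.4688] v=[-1.6560]
Step 2: x=[4.8541] v=[-3.0735]
Step 3: x=[4.0444] v=[-4.0485]
Step 4: x=[3.1563] v=[-4.4405]
Step 5: x=[2.3177] v=[-4.1930]
Step 6: x=[1.6494] v=[-3.3417]
Step 7: x=[1.2475] v=[-2.0093]
Step 8: x=[1.1700] v=[-0.3875]
Step 9: x=[1.4280] v=[1.2901]
First v>=0 after going negative at step 9, time=1.8000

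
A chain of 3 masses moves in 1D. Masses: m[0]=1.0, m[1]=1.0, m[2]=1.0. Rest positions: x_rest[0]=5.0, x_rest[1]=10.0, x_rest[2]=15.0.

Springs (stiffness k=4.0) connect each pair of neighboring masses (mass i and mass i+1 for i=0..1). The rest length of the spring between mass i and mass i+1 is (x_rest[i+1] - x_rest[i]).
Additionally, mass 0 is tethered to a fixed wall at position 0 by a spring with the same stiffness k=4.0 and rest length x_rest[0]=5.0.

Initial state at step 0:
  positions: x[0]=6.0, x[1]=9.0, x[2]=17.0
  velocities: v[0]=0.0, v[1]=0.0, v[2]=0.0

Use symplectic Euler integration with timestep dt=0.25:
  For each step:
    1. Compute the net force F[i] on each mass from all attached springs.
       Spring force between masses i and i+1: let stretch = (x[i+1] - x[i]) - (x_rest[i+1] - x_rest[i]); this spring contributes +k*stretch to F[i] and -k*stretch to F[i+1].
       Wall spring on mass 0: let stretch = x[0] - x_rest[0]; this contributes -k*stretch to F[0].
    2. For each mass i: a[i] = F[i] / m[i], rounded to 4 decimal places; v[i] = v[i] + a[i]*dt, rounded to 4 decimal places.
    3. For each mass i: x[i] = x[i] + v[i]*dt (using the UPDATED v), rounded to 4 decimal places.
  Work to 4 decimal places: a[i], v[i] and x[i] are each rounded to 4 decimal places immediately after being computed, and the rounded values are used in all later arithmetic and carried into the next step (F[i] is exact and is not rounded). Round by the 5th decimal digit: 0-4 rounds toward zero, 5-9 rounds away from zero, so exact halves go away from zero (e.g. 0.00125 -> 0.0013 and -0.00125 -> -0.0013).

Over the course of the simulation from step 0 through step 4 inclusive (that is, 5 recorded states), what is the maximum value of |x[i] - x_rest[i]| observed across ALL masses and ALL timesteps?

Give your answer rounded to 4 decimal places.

Step 0: x=[6.0000 9.0000 17.0000] v=[0.0000 0.0000 0.0000]
Step 1: x=[5.2500 10.2500 16.2500] v=[-3.0000 5.0000 -3.0000]
Step 2: x=[4.4375 11.7500 15.2500] v=[-3.2500 6.0000 -4.0000]
Step 3: x=[4.3438 12.2969 14.6250] v=[-0.3750 2.1875 -2.5000]
Step 4: x=[5.1524 11.4375 14.6680] v=[3.2343 -3.4375 0.1719]
Max displacement = 2.2969

Answer: 2.2969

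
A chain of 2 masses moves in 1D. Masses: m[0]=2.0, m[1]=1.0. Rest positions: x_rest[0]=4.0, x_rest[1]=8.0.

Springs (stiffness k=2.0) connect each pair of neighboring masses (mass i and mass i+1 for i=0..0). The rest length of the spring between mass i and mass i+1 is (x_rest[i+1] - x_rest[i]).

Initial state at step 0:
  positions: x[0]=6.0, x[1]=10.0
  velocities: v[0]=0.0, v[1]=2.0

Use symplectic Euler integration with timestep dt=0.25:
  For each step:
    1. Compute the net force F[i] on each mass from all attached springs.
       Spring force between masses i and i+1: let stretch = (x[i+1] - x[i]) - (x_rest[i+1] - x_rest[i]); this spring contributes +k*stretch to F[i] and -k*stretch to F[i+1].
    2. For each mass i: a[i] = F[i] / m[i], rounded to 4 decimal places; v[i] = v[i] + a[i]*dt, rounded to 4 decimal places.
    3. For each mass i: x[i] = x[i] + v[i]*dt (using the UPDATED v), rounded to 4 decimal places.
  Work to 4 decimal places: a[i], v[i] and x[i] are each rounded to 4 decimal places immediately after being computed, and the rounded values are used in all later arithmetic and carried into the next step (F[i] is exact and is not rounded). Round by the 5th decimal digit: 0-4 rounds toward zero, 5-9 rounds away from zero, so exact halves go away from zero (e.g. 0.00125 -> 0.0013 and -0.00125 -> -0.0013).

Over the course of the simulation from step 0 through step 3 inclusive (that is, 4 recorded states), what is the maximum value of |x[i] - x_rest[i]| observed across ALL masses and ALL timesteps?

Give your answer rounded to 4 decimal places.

Answer: 3.2617

Derivation:
Step 0: x=[6.0000 10.0000] v=[0.0000 2.0000]
Step 1: x=[6.0000 10.5000] v=[0.0000 2.0000]
Step 2: x=[6.0313 10.9375] v=[0.1250 1.7500]
Step 3: x=[6.1192 11.2617] v=[0.3516 1.2969]
Max displacement = 3.2617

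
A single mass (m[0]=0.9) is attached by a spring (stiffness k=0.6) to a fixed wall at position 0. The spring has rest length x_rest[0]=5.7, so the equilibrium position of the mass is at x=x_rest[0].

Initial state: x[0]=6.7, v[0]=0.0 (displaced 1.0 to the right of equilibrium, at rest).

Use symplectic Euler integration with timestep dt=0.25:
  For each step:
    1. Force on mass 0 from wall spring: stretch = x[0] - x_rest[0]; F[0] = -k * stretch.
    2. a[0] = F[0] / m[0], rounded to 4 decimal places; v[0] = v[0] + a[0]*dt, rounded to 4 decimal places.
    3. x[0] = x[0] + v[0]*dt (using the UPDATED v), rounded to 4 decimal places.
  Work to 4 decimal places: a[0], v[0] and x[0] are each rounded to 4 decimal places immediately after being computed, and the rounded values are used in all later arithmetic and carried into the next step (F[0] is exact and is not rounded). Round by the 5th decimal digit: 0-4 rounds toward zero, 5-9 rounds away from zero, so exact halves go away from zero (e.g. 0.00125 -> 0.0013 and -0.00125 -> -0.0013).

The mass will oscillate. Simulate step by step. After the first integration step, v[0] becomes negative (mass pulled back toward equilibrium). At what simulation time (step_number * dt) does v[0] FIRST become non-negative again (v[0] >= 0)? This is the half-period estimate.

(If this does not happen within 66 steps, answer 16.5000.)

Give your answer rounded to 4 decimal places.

Step 0: x=[6.7000] v=[0.0000]
Step 1: x=[6.6583] v=[-0.1667]
Step 2: x=[6.5767] v=[-0.3264]
Step 3: x=[6.4586] v=[-0.4725]
Step 4: x=[6.3089] v=[-0.5989]
Step 5: x=[6.1338] v=[-0.7004]
Step 6: x=[5.9406] v=[-0.7727]
Step 7: x=[5.7374] v=[-0.8128]
Step 8: x=[5.5327] v=[-0.8190]
Step 9: x=[5.3349] v=[-0.7911]
Step 10: x=[5.1523] v=[-0.7303]
Step 11: x=[4.9926] v=[-0.6390]
Step 12: x=[4.8623] v=[-0.5211]
Step 13: x=[4.7669] v=[-0.3815]
Step 14: x=[4.7104] v=[-0.2260]
Step 15: x=[4.6951] v=[-0.0611]
Step 16: x=[4.7217] v=[0.1064]
First v>=0 after going negative at step 16, time=4.0000

Answer: 4.0000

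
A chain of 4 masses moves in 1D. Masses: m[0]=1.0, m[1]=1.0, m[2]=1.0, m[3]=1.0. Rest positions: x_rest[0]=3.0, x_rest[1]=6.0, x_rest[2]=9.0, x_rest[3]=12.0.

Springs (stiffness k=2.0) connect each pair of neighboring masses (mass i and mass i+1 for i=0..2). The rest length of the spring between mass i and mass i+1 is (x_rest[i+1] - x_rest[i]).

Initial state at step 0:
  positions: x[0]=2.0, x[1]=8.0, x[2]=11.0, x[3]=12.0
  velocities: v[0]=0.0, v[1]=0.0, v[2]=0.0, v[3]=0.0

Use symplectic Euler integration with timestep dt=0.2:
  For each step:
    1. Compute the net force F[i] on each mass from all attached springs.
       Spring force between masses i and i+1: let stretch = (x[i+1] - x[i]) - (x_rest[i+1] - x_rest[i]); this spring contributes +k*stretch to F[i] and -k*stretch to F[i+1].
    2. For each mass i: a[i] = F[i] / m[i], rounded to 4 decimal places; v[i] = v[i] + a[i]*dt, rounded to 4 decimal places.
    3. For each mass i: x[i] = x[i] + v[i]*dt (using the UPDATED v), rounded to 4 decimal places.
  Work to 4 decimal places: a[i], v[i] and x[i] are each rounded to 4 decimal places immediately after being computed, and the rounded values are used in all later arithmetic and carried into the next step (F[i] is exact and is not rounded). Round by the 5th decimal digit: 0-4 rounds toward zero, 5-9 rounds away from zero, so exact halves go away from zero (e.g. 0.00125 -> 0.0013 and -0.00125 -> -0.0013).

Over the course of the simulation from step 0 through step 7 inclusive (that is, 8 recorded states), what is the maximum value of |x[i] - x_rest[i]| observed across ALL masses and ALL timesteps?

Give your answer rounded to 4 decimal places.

Answer: 2.0920

Derivation:
Step 0: x=[2.0000 8.0000 11.0000 12.0000] v=[0.0000 0.0000 0.0000 0.0000]
Step 1: x=[2.2400 7.7600 10.8400 12.1600] v=[1.2000 -1.2000 -0.8000 0.8000]
Step 2: x=[2.6816 7.3248 10.5392 12.4544] v=[2.2080 -2.1760 -1.5040 1.4720]
Step 3: x=[3.2547 6.7753 10.1345 12.8356] v=[2.8653 -2.7475 -2.0237 1.9059]
Step 4: x=[3.8694 6.2129 9.6771 13.2407] v=[3.0735 -2.8121 -2.2869 2.0255]
Step 5: x=[4.4316 5.7401 9.2277 13.6007] v=[2.8109 -2.3638 -2.2471 1.8001]
Step 6: x=[4.8585 5.4417 8.8491 13.8509] v=[2.1343 -1.4922 -1.8929 1.2509]
Step 7: x=[5.0920 5.3692 8.5981 13.9409] v=[1.1676 -0.3625 -1.2551 0.4502]
Max displacement = 2.0920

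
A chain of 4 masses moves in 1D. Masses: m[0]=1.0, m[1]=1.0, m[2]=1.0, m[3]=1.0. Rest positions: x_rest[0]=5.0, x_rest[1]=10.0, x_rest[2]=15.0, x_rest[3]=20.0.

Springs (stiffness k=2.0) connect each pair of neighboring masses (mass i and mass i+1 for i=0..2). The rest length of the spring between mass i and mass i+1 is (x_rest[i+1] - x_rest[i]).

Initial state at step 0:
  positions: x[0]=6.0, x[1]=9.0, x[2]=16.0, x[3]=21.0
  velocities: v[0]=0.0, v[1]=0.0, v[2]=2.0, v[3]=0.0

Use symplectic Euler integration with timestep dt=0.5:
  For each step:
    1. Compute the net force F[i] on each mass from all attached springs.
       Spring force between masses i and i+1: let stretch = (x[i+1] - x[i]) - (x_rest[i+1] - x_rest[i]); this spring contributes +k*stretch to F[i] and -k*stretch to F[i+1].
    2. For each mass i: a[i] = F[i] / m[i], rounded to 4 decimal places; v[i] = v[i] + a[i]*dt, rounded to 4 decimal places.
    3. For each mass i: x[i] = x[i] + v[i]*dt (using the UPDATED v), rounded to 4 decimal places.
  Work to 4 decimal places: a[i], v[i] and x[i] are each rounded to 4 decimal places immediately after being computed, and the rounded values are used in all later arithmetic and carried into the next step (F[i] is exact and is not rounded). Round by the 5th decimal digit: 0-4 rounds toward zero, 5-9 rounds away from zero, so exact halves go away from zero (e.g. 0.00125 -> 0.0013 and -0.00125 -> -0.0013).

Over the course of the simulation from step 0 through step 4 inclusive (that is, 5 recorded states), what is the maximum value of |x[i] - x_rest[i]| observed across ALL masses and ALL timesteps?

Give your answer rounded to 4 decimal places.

Answer: 2.5000

Derivation:
Step 0: x=[6.0000 9.0000 16.0000 21.0000] v=[0.0000 0.0000 2.0000 0.0000]
Step 1: x=[5.0000 11.0000 16.0000 21.0000] v=[-2.0000 4.0000 0.0000 0.0000]
Step 2: x=[4.5000 12.5000 16.0000 21.0000] v=[-1.0000 3.0000 0.0000 0.0000]
Step 3: x=[5.5000 11.7500 16.7500 21.0000] v=[2.0000 -1.5000 1.5000 0.0000]
Step 4: x=[7.1250 10.3750 17.1250 21.3750] v=[3.2500 -2.7500 0.7500 0.7500]
Max displacement = 2.5000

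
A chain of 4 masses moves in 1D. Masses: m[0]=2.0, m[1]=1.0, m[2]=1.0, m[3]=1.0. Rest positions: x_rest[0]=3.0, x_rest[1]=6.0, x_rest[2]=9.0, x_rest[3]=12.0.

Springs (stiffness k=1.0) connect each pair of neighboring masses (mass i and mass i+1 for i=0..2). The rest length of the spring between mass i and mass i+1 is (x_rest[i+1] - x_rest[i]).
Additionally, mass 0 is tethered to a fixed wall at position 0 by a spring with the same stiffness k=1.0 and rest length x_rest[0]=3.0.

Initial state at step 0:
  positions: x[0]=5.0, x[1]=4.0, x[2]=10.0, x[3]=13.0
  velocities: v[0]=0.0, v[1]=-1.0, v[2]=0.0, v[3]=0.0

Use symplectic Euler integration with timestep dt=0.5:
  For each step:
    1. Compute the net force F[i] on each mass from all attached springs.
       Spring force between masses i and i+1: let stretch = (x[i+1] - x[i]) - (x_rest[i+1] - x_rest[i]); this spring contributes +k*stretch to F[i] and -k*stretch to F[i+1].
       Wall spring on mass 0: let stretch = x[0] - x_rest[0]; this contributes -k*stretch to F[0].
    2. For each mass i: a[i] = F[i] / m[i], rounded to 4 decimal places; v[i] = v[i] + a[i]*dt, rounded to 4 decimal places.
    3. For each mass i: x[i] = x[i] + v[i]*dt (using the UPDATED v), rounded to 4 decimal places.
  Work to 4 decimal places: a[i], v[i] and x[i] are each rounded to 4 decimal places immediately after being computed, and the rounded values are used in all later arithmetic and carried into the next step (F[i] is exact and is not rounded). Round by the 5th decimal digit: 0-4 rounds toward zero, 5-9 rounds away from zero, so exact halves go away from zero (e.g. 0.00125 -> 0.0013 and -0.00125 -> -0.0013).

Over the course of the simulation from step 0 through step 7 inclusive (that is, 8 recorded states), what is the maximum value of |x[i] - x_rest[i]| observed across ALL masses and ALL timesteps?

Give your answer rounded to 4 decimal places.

Answer: 2.5079

Derivation:
Step 0: x=[5.0000 4.0000 10.0000 13.0000] v=[0.0000 -1.0000 0.0000 0.0000]
Step 1: x=[4.2500 5.2500 9.2500 13.0000] v=[-1.5000 2.5000 -1.5000 0.0000]
Step 2: x=[3.0938 7.2500 8.4375 12.8125] v=[-2.3125 4.0000 -1.6250 -0.3750]
Step 3: x=[2.0704 8.5079 8.4219 12.2813] v=[-2.0469 2.5157 -0.0313 -1.0625]
Step 4: x=[1.5929 8.1349 9.3926 11.5352] v=[-0.9551 -0.7461 1.9414 -1.4922]
Step 5: x=[1.7340 6.4408 10.5846 11.0035] v=[0.2822 -3.3883 2.3839 -1.0635]
Step 6: x=[2.2467 4.6059 10.8454 11.1171] v=[1.0254 -3.6698 0.5215 0.2271]
Step 7: x=[2.7735 3.7411 9.6142 11.9128] v=[1.0536 -1.7297 -2.4624 1.5913]
Max displacement = 2.5079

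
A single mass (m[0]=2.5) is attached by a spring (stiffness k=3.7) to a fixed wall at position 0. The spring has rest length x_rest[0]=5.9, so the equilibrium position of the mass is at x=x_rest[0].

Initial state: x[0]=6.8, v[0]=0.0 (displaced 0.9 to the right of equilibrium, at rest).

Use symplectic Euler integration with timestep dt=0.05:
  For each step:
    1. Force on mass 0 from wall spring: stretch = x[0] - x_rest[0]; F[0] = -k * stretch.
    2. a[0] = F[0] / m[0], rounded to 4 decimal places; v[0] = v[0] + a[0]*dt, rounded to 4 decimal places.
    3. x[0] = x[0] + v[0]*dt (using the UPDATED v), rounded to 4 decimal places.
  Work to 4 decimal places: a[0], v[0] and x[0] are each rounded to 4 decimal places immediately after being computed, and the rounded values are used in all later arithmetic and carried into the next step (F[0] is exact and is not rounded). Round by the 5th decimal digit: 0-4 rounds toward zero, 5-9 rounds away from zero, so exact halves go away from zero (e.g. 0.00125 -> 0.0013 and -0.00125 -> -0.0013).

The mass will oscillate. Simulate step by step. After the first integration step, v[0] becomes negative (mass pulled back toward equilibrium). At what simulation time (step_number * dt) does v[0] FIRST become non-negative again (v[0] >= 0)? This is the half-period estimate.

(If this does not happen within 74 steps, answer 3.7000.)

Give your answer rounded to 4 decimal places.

Step 0: x=[6.8000] v=[0.0000]
Step 1: x=[6.7967] v=[-0.0666]
Step 2: x=[6.7901] v=[-0.1330]
Step 3: x=[6.7802] v=[-0.1989]
Step 4: x=[6.7670] v=[-0.2640]
Step 5: x=[6.7506] v=[-0.3282]
Step 6: x=[6.7310] v=[-0.3911]
Step 7: x=[6.7084] v=[-0.4526]
Step 8: x=[6.6828] v=[-0.5124]
Step 9: x=[6.6543] v=[-0.5703]
Step 10: x=[6.6230] v=[-0.6261]
Step 11: x=[6.5890] v=[-0.6796]
Step 12: x=[6.5525] v=[-0.7306]
Step 13: x=[6.5136] v=[-0.7789]
Step 14: x=[6.4724] v=[-0.8243]
Step 15: x=[6.4291] v=[-0.8667]
Step 16: x=[6.3838] v=[-0.9059]
Step 17: x=[6.3367] v=[-0.9417]
Step 18: x=[6.2880] v=[-0.9740]
Step 19: x=[6.2379] v=[-1.0027]
Step 20: x=[6.1865] v=[-1.0277]
Step 21: x=[6.1341] v=[-1.0489]
Step 22: x=[6.0808] v=[-1.0662]
Step 23: x=[6.0268] v=[-1.0796]
Step 24: x=[5.9724] v=[-1.0890]
Step 25: x=[5.9177] v=[-1.0944]
Step 26: x=[5.8629] v=[-1.0957]
Step 27: x=[5.8083] v=[-1.0930]
Step 28: x=[5.7540] v=[-1.0862]
Step 29: x=[5.7002] v=[-1.0754]
Step 30: x=[5.6472] v=[-1.0606]
Step 31: x=[5.5951] v=[-1.0419]
Step 32: x=[5.5441] v=[-1.0193]
Step 33: x=[5.4945] v=[-0.9930]
Step 34: x=[5.4464] v=[-0.9630]
Step 35: x=[5.3999] v=[-0.9294]
Step 36: x=[5.3553] v=[-0.8924]
Step 37: x=[5.3127] v=[-0.8521]
Step 38: x=[5.2723] v=[-0.8086]
Step 39: x=[5.2342] v=[-0.7622]
Step 40: x=[5.1986] v=[-0.7129]
Step 41: x=[5.1656] v=[-0.6610]
Step 42: x=[5.1353] v=[-0.6067]
Step 43: x=[5.1078] v=[-0.5501]
Step 44: x=[5.0832] v=[-0.4915]
Step 45: x=[5.0616] v=[-0.4311]
Step 46: x=[5.0431] v=[-0.3691]
Step 47: x=[5.0278] v=[-0.3057]
Step 48: x=[5.0157] v=[-0.2412]
Step 49: x=[5.0069] v=[-0.1758]
Step 50: x=[5.0014] v=[-0.1097]
Step 51: x=[4.9992] v=[-0.0432]
Step 52: x=[5.0004] v=[0.0235]
First v>=0 after going negative at step 52, time=2.6000

Answer: 2.6000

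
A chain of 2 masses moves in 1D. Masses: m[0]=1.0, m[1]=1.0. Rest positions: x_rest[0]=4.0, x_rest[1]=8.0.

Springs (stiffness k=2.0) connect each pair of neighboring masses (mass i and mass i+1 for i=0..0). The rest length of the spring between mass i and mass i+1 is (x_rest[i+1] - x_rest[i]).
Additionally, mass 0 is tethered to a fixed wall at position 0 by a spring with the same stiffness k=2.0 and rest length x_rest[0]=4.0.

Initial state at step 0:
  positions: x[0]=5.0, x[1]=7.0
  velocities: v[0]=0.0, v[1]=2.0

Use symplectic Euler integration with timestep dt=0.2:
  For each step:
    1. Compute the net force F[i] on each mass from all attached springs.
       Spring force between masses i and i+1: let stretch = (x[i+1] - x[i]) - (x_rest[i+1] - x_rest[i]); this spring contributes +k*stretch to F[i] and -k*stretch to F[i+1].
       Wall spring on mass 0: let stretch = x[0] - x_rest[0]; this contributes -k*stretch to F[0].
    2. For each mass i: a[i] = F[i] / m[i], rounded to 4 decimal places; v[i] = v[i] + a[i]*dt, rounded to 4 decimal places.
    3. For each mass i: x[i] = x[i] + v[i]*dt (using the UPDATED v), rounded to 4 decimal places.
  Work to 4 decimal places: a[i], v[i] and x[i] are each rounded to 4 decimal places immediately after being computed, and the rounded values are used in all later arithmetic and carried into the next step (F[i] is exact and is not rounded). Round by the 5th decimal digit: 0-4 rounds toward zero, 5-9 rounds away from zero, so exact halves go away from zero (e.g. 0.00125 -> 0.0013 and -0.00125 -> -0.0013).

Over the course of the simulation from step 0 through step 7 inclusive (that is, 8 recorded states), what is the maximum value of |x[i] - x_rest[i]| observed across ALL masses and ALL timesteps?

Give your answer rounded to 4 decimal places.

Answer: 2.1759

Derivation:
Step 0: x=[5.0000 7.0000] v=[0.0000 2.0000]
Step 1: x=[4.7600 7.5600] v=[-1.2000 2.8000]
Step 2: x=[4.3632 8.2160] v=[-1.9840 3.2800]
Step 3: x=[3.9256 8.8838] v=[-2.1882 3.3389]
Step 4: x=[3.5706 9.4749] v=[-1.7752 2.9556]
Step 5: x=[3.4023 9.9137] v=[-0.8417 2.1939]
Step 6: x=[3.4827 10.1516] v=[0.4019 1.1893]
Step 7: x=[3.8180 10.1759] v=[1.6764 0.1217]
Max displacement = 2.1759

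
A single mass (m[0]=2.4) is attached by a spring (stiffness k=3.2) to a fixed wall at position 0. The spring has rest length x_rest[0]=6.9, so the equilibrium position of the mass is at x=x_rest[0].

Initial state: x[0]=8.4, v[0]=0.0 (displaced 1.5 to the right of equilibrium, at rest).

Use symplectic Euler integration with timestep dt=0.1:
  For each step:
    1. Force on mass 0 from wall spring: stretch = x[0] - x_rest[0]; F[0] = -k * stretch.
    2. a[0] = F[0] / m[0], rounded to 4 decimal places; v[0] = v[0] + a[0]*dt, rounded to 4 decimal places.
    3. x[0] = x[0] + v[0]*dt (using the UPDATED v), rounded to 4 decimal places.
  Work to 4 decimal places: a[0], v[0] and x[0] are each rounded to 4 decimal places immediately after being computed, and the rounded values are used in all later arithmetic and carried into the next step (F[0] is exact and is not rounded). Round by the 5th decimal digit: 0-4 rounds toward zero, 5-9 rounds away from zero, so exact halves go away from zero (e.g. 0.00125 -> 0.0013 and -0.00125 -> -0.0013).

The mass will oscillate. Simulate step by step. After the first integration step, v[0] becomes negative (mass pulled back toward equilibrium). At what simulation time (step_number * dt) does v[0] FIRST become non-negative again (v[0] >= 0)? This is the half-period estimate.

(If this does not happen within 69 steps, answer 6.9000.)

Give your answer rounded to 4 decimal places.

Answer: 2.8000

Derivation:
Step 0: x=[8.4000] v=[0.0000]
Step 1: x=[8.3800] v=[-0.2000]
Step 2: x=[8.3403] v=[-0.3973]
Step 3: x=[8.2814] v=[-0.5893]
Step 4: x=[8.2041] v=[-0.7735]
Step 5: x=[8.1094] v=[-0.9474]
Step 6: x=[7.9985] v=[-1.1087]
Step 7: x=[7.8730] v=[-1.2552]
Step 8: x=[7.7345] v=[-1.3849]
Step 9: x=[7.5849] v=[-1.4962]
Step 10: x=[7.4262] v=[-1.5875]
Step 11: x=[7.2604] v=[-1.6577]
Step 12: x=[7.0898] v=[-1.7058]
Step 13: x=[6.9167] v=[-1.7311]
Step 14: x=[6.7434] v=[-1.7333]
Step 15: x=[6.5722] v=[-1.7124]
Step 16: x=[6.4053] v=[-1.6687]
Step 17: x=[6.2450] v=[-1.6027]
Step 18: x=[6.0935] v=[-1.5154]
Step 19: x=[5.9527] v=[-1.4079]
Step 20: x=[5.8245] v=[-1.2816]
Step 21: x=[5.7107] v=[-1.1382]
Step 22: x=[5.6127] v=[-0.9796]
Step 23: x=[5.5319] v=[-0.8080]
Step 24: x=[5.4693] v=[-0.6256]
Step 25: x=[5.4258] v=[-0.4348]
Step 26: x=[5.4020] v=[-0.2382]
Step 27: x=[5.3982] v=[-0.0385]
Step 28: x=[5.4144] v=[0.1617]
First v>=0 after going negative at step 28, time=2.8000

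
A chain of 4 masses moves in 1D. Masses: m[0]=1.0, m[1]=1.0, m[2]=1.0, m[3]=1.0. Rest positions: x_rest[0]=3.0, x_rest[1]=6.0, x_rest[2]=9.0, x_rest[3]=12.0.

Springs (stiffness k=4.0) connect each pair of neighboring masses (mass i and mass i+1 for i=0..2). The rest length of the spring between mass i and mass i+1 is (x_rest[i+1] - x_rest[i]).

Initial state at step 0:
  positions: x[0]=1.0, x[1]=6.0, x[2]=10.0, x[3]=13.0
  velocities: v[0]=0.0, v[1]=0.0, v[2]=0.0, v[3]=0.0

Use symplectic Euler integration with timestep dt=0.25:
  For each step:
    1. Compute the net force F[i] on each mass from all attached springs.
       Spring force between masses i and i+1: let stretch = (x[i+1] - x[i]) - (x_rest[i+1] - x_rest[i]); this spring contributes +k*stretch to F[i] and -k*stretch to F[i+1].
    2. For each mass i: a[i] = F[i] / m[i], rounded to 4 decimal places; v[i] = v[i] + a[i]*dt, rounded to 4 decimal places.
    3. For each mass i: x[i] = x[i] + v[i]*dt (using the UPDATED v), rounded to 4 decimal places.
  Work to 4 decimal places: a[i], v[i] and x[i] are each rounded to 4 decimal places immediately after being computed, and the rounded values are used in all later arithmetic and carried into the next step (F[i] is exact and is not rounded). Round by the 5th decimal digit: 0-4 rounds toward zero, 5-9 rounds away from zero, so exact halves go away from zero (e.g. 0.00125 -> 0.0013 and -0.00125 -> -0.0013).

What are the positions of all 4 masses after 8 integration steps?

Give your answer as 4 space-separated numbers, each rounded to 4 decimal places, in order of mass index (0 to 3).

Step 0: x=[1.0000 6.0000 10.0000 13.0000] v=[0.0000 0.0000 0.0000 0.0000]
Step 1: x=[1.5000 5.7500 9.7500 13.0000] v=[2.0000 -1.0000 -1.0000 0.0000]
Step 2: x=[2.3125 5.4375 9.3125 12.9375] v=[3.2500 -1.2500 -1.7500 -0.2500]
Step 3: x=[3.1563 5.3125 8.8125 12.7188] v=[3.3750 -0.5000 -2.0000 -0.8750]
Step 4: x=[3.7891 5.5235 8.4141 12.2735] v=[2.5312 0.8438 -1.5937 -1.7813]
Step 5: x=[4.1055 6.0235 8.2579 11.6133] v=[1.2656 2.0000 -0.6249 -2.6407]
Step 6: x=[4.1514 6.6026 8.3819 10.8643] v=[0.1836 2.3164 0.4961 -2.9961]
Step 7: x=[4.0601 7.0137 8.6817 10.2447] v=[-0.3652 1.6445 1.1992 -2.4785]
Step 8: x=[3.9572 7.1034 8.9553 9.9843] v=[-0.4116 0.3589 1.0942 -1.0415]

Answer: 3.9572 7.1034 8.9553 9.9843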